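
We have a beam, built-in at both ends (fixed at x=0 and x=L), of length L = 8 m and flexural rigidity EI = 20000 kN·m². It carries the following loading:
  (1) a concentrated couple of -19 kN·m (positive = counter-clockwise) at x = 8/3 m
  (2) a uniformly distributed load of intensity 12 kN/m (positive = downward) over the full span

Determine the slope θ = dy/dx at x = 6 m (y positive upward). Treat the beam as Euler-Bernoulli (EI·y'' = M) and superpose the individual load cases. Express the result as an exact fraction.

Load 1 — applied couple M₀=-19 kN·m at a=8/3 m (b=L-a=16/3):
  θ_1 = (R_Ax²/2 - M_Ax - M₀(x-a))/EI  [x>a] with R_A=-19/6, M_A=0 = ((-19/6)·6²/2 - 0·6 - (-19)·(6-(8/3)))/20000 = 19/60000 rad
Load 2 — uniform load w=12 kN/m over full span:
  θ_2 = -wx(L-x)(L-2x)/(12EI) = -12·6·(8-6)·(8-2·6)/(12·20000) = 3/1250 rad
Superposition: θ = Σ θ_i = 163/60000 rad ≈ 0.002717 rad

θ(6) = 163/60000 rad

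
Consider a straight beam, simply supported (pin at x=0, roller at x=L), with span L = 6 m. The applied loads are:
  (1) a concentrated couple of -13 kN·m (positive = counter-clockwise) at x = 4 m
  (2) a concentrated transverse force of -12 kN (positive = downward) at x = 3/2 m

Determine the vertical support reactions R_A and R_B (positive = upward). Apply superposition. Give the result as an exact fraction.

R_A = -67/6 kN, R_B = -5/6 kN

Load 1 — applied couple M₀=-13 kN·m at a=4 m (b=L-a=2):
  R_A = M₀/L = (-13)/6 = -13/6 kN
  R_B = -M₀/L = -(-13)/6 = 13/6 kN
Load 2 — point force P=-12 kN at a=3/2 m (b=L-a=9/2):
  R_A = Pb/L = (-12)·(9/2)/6 = -9 kN
  R_B = Pa/L = (-12)·(3/2)/6 = -3 kN
Superposition: R_A = -67/6 kN, R_B = -5/6 kN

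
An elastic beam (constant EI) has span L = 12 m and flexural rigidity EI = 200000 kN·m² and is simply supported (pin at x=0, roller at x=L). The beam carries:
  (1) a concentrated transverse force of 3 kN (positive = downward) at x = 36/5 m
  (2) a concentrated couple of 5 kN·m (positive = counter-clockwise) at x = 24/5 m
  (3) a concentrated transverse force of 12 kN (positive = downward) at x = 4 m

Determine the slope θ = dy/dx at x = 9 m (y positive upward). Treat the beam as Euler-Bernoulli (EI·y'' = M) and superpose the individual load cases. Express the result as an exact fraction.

θ(9) = 250669/600000000 rad

Load 1 — point force P=3 kN at a=36/5 m (b=L-a=24/5):
  θ_1 = -Pa(2L²-6Lx+3x²+a²)/(6LEI)  [x>a] = -3·(36/5)·(2·12²-6·12·9+3·9²+(36/5)²)/(6·12·200000) = 4887/50000000 rad
Load 2 — applied couple M₀=5 kN·m at a=24/5 m (b=L-a=36/5):
  θ_2 = (M₀x²/(2L)-M₀(x-a)+C₁)/EI  [x>a] with C₁=M₀(3b²-L²)/(6L)=4/5 = (5·9²/(2·12)-5·(9-(24/5))+(4/5))/200000 = -133/8000000 rad
Load 3 — point force P=12 kN at a=4 m (b=L-a=8):
  θ_3 = -Pa(2L²-6Lx+3x²+a²)/(6LEI)  [x>a] = -12·4·(2·12²-6·12·9+3·9²+4²)/(6·12·200000) = 101/300000 rad
Superposition: θ = Σ θ_i = 250669/600000000 rad ≈ 0.000418 rad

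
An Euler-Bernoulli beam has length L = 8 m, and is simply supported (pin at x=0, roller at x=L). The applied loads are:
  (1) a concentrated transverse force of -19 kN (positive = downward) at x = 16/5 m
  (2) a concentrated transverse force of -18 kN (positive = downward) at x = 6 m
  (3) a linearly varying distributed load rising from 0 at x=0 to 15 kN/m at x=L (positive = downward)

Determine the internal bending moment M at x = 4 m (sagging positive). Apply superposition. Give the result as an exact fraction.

Load 1 — point force P=-19 kN at a=16/5 m (b=L-a=24/5):
  M_1 = Pa(L-x)/L  [x>a] = (-19)·(16/5)·(8-4)/8 = -152/5 kN·m
Load 2 — point force P=-18 kN at a=6 m (b=L-a=2):
  M_2 = Pbx/L  [x≤a] = (-18)·2·4/8 = -18 kN·m
Load 3 — triangular load w₀=15 kN/m (0→w₀ over full span):
  M_3 = w₀Lx/6 - w₀x³/(6L) = 15·8·4/6 - 15·4³/(6·8) = 60 kN·m
Superposition: M = Σ M_i = 58/5 kN·m ≈ 11.600000 kN·m

M(4) = 58/5 kN·m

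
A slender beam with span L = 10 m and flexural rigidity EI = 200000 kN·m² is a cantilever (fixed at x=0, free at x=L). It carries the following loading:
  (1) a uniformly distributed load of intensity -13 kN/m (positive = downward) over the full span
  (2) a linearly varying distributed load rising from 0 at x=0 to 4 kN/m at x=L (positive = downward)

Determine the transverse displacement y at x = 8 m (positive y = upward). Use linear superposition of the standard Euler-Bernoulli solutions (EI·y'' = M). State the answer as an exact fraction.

y(8) = 10847/234375 m

Load 1 — uniform load w=-13 kN/m over full span:
  y_1 = -wx²(x²-4Lx+6L²)/(24EI) = -(-13)·8²·(8²-4·10·8+6·10²)/(24·200000) = 559/9375 m
Load 2 — triangular load w₀=4 kN/m (0→w₀ over full span):
  y_2 = (w₀Lx³/12-w₀L²x²/6-w₀x⁵/(120L))/EI = (4·10·8³/12-4·10²·8²/6-4·8⁵/(120·10))/200000 = -3128/234375 m
Superposition: y = Σ y_i = 10847/234375 m ≈ 0.046281 m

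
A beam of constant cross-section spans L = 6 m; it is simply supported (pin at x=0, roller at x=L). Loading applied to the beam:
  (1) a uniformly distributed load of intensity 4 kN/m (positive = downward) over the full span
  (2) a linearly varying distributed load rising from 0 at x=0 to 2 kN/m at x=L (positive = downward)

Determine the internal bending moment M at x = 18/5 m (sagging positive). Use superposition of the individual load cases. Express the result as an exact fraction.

Load 1 — uniform load w=4 kN/m over full span:
  M_1 = wx(L-x)/2 = 4·(18/5)·(6-(18/5))/2 = 432/25 kN·m
Load 2 — triangular load w₀=2 kN/m (0→w₀ over full span):
  M_2 = w₀Lx/6 - w₀x³/(6L) = 2·6·(18/5)/6 - 2·(18/5)³/(6·6) = 576/125 kN·m
Superposition: M = Σ M_i = 2736/125 kN·m ≈ 21.888000 kN·m

M(18/5) = 2736/125 kN·m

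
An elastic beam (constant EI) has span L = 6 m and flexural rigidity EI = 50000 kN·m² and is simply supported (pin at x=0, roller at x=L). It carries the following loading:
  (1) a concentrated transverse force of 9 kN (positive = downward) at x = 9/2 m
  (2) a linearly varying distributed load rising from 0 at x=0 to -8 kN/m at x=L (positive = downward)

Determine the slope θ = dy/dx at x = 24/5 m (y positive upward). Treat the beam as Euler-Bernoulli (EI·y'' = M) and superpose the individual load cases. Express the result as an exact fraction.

θ(24/5) = -324201/1000000000 rad

Load 1 — point force P=9 kN at a=9/2 m (b=L-a=3/2):
  θ_1 = -Pa(2L²-6Lx+3x²+a²)/(6LEI)  [x>a] = -9·(9/2)·(2·6²-6·6·(24/5)+3·(24/5)²+(9/2)²)/(6·6·50000) = 10287/40000000 rad
Load 2 — triangular load w₀=-8 kN/m (0→w₀ over full span):
  θ_2 = -w₀(7L⁴-30L²x²+15x⁴)/(360LEI) = -(-8)·(7·6⁴-30·6²·(24/5)²+15·(24/5)⁴)/(360·6·50000) = -2271/3906250 rad
Superposition: θ = Σ θ_i = -324201/1000000000 rad ≈ -0.000324 rad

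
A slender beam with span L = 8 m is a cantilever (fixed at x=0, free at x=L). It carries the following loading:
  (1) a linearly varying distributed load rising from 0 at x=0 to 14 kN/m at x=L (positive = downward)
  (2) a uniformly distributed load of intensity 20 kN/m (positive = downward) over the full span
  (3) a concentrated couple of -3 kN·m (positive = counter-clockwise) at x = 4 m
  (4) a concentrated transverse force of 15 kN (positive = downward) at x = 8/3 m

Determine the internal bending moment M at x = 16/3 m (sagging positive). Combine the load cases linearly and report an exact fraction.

Load 1 — triangular load w₀=14 kN/m (0→w₀ over full span):
  M_1 = w₀Lx/2 - w₀L²/3 - w₀x³/(6L) = 14·8·(16/3)/2 - 14·8²/3 - 14·(16/3)³/(6·8) = -3584/81 kN·m
Load 2 — uniform load w=20 kN/m over full span:
  M_2 = -w(L-x)²/2 = -20·(8-(16/3))²/2 = -640/9 kN·m
Load 3 — applied couple M₀=-3 kN·m at a=4 m (b=L-a=4):
  M_3 = 0  [x>a] = 0 kN·m
Load 4 — point force P=15 kN at a=8/3 m (b=L-a=16/3):
  M_4 = 0  [x>a] = 0 kN·m
Superposition: M = Σ M_i = -9344/81 kN·m ≈ -115.358025 kN·m

M(16/3) = -9344/81 kN·m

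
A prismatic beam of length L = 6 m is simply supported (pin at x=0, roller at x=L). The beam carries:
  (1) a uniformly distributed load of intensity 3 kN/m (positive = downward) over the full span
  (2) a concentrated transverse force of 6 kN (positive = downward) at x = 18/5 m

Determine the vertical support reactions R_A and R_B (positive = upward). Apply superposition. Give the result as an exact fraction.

R_A = 57/5 kN, R_B = 63/5 kN

Load 1 — uniform load w=3 kN/m over full span:
  R_A = wL/2 = 3·6/2 = 9 kN
  R_B = wL/2 = 3·6/2 = 9 kN
Load 2 — point force P=6 kN at a=18/5 m (b=L-a=12/5):
  R_A = Pb/L = 6·(12/5)/6 = 12/5 kN
  R_B = Pa/L = 6·(18/5)/6 = 18/5 kN
Superposition: R_A = 57/5 kN, R_B = 63/5 kN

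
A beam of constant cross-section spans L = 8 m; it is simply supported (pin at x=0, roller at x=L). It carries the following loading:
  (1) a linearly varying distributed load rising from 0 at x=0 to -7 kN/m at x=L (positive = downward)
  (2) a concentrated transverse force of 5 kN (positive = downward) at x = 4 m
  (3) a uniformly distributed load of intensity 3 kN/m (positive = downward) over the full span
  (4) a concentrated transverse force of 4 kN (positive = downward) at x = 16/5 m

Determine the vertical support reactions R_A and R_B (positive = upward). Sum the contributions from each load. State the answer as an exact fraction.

Load 1 — triangular load w₀=-7 kN/m (0→w₀ over full span):
  R_A = w₀L/6 = (-7)·8/6 = -28/3 kN
  R_B = w₀L/3 = (-7)·8/3 = -56/3 kN
Load 2 — point force P=5 kN at a=4 m (b=L-a=4):
  R_A = Pb/L = 5·4/8 = 5/2 kN
  R_B = Pa/L = 5·4/8 = 5/2 kN
Load 3 — uniform load w=3 kN/m over full span:
  R_A = wL/2 = 3·8/2 = 12 kN
  R_B = wL/2 = 3·8/2 = 12 kN
Load 4 — point force P=4 kN at a=16/5 m (b=L-a=24/5):
  R_A = Pb/L = 4·(24/5)/8 = 12/5 kN
  R_B = Pa/L = 4·(16/5)/8 = 8/5 kN
Superposition: R_A = 227/30 kN, R_B = -77/30 kN

R_A = 227/30 kN, R_B = -77/30 kN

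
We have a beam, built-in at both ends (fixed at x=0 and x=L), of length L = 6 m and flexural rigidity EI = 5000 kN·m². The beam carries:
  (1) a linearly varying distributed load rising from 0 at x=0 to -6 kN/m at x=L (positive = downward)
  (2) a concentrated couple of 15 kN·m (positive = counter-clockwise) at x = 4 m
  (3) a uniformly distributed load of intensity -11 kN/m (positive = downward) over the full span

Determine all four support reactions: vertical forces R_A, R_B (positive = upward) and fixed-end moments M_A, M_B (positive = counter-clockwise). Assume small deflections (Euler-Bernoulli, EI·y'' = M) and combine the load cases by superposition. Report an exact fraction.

R_A = -526/15 kN, M_A = -176/5 kN·m, R_B = -734/15 kN, M_B = 219/5 kN·m

Load 1 — triangular load w₀=-6 kN/m (0→w₀ over full span):
  R_A = 3w₀L/20 = 3·(-6)·6/20 = -27/5 kN
  M_A = w₀L²/30 = (-6)·6²/30 = -36/5 kN·m
  R_B = 7w₀L/20 = 7·(-6)·6/20 = -63/5 kN
  M_B = -w₀L²/20 = -(-6)·6²/20 = 54/5 kN·m
Load 2 — applied couple M₀=15 kN·m at a=4 m (b=L-a=2):
  R_A = 6M₀ab/L³ = 6·15·4·2/6³ = 10/3 kN
  M_A = M₀b(2a-b)/L² = 15·2·(2·4-2)/6² = 5 kN·m
  R_B = -6M₀ab/L³ = -6·15·4·2/6³ = -10/3 kN
  M_B = M₀a(2b-a)/L² = 15·4·(2·2-4)/6² = 0 kN·m
Load 3 — uniform load w=-11 kN/m over full span:
  R_A = wL/2 = (-11)·6/2 = -33 kN
  M_A = wL²/12 = (-11)·6²/12 = -33 kN·m
  R_B = wL/2 = (-11)·6/2 = -33 kN
  M_B = -wL²/12 = -(-11)·6²/12 = 33 kN·m
Superposition: R_A = -526/15 kN, M_A = -176/5 kN·m, R_B = -734/15 kN, M_B = 219/5 kN·m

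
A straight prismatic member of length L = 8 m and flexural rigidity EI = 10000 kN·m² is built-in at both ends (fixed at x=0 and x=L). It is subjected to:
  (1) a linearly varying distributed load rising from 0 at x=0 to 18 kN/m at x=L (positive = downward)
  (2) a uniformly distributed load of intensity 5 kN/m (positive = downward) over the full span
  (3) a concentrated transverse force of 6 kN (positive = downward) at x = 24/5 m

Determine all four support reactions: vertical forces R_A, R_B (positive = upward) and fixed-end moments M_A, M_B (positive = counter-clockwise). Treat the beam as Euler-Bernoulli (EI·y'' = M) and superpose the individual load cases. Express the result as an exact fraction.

Load 1 — triangular load w₀=18 kN/m (0→w₀ over full span):
  R_A = 3w₀L/20 = 3·18·8/20 = 108/5 kN
  M_A = w₀L²/30 = 18·8²/30 = 192/5 kN·m
  R_B = 7w₀L/20 = 7·18·8/20 = 252/5 kN
  M_B = -w₀L²/20 = -18·8²/20 = -288/5 kN·m
Load 2 — uniform load w=5 kN/m over full span:
  R_A = wL/2 = 5·8/2 = 20 kN
  M_A = wL²/12 = 5·8²/12 = 80/3 kN·m
  R_B = wL/2 = 5·8/2 = 20 kN
  M_B = -wL²/12 = -5·8²/12 = -80/3 kN·m
Load 3 — point force P=6 kN at a=24/5 m (b=L-a=16/5):
  R_A = Pb²(3a+b)/L³ = 6·(16/5)²·(3·(24/5)+(16/5))/8³ = 264/125 kN
  M_A = Pab²/L² = 6·(24/5)·(16/5)²/8² = 576/125 kN·m
  R_B = Pa²(a+3b)/L³ = 6·(24/5)²·((24/5)+3·(16/5))/8³ = 486/125 kN
  M_B = -Pa²b/L² = -6·(24/5)²·(16/5)/8² = -864/125 kN·m
Superposition: R_A = 5464/125 kN, M_A = 26128/375 kN·m, R_B = 9286/125 kN, M_B = -34192/375 kN·m

R_A = 5464/125 kN, M_A = 26128/375 kN·m, R_B = 9286/125 kN, M_B = -34192/375 kN·m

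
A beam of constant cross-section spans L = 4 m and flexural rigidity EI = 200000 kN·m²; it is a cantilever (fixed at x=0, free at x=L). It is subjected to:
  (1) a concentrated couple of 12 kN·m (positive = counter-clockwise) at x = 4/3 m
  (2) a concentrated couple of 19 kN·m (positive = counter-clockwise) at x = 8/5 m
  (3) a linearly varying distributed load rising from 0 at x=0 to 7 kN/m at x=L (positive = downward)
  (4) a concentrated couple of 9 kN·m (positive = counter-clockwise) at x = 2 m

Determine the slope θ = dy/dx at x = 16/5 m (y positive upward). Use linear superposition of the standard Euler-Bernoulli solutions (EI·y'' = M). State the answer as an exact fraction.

θ(16/5) = 8407/187500000 rad

Load 1 — applied couple M₀=12 kN·m at a=4/3 m (b=L-a=8/3):
  θ_1 = M₀a/EI  [x>a] = 12·(4/3)/200000 = 1/12500 rad
Load 2 — applied couple M₀=19 kN·m at a=8/5 m (b=L-a=12/5):
  θ_2 = M₀a/EI  [x>a] = 19·(8/5)/200000 = 19/125000 rad
Load 3 — triangular load w₀=7 kN/m (0→w₀ over full span):
  θ_3 = (w₀Lx²/4-w₀L²x/3-w₀x⁴/(24L))/EI = (7·4·(16/5)²/4-7·4²·(16/5)/3-7·(16/5)⁴/(24·4))/200000 = -1624/5859375 rad
Load 4 — applied couple M₀=9 kN·m at a=2 m (b=L-a=2):
  θ_4 = M₀a/EI  [x>a] = 9·2/200000 = 9/100000 rad
Superposition: θ = Σ θ_i = 8407/187500000 rad ≈ 0.000045 rad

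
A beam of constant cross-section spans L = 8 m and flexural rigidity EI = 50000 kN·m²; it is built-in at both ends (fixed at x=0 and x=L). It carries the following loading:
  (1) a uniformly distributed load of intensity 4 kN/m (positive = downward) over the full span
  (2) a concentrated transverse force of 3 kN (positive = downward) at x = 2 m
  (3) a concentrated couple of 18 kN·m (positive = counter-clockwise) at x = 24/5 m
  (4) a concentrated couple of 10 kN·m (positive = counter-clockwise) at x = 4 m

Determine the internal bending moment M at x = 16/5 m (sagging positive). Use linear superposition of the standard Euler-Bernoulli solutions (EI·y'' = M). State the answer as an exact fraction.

M(16/5) = 55859/3000 kN·m

Load 1 — uniform load w=4 kN/m over full span:
  M_1 = wLx/2 - wL²/12 - wx²/2 = 4·8·(16/5)/2 - 4·8²/12 - 4·(16/5)²/2 = 704/75 kN·m
Load 2 — point force P=3 kN at a=2 m (b=L-a=6):
  M_2 = Pa²(a+3b)(L-x)/L³ - Pa²b/L²  [x>a] = 3·2²·(2+3·6)·(8-(16/5))/8³ - 3·2²·6/8² = 9/8 kN·m
Load 3 — applied couple M₀=18 kN·m at a=24/5 m (b=L-a=16/5):
  M_3 = R_Ax - M_A  [x≤a] with R_A=81/25, M_A=144/25 = (81/25)·(16/5) - (144/25) = 576/125 kN·m
Load 4 — applied couple M₀=10 kN·m at a=4 m (b=L-a=4):
  M_4 = R_Ax - M_A  [x≤a] with R_A=15/8, M_A=5/2 = (15/8)·(16/5) - (5/2) = 7/2 kN·m
Superposition: M = Σ M_i = 55859/3000 kN·m ≈ 18.619667 kN·m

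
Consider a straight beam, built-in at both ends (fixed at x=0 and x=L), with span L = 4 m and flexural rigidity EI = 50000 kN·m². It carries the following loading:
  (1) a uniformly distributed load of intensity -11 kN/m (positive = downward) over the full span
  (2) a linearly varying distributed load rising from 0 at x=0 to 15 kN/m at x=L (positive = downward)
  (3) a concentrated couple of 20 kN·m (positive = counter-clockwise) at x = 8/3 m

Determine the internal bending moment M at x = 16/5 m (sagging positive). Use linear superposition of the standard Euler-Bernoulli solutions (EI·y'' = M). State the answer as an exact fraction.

Load 1 — uniform load w=-11 kN/m over full span:
  M_1 = wLx/2 - wL²/12 - wx²/2 = (-11)·4·(16/5)/2 - (-11)·4²/12 - (-11)·(16/5)²/2 = 44/75 kN·m
Load 2 — triangular load w₀=15 kN/m (0→w₀ over full span):
  M_2 = 3w₀Lx/20 - w₀L²/30 - w₀x³/(6L) = 3·15·4·(16/5)/20 - 15·4²/30 - 15·(16/5)³/(6·4) = 8/25 kN·m
Load 3 — applied couple M₀=20 kN·m at a=8/3 m (b=L-a=4/3):
  M_3 = R_Ax - M_A - M₀  [x>a] with R_A=20/3, M_A=20/3 = (20/3)·(16/5) - (20/3) - 20 = -16/3 kN·m
Superposition: M = Σ M_i = -332/75 kN·m ≈ -4.426667 kN·m

M(16/5) = -332/75 kN·m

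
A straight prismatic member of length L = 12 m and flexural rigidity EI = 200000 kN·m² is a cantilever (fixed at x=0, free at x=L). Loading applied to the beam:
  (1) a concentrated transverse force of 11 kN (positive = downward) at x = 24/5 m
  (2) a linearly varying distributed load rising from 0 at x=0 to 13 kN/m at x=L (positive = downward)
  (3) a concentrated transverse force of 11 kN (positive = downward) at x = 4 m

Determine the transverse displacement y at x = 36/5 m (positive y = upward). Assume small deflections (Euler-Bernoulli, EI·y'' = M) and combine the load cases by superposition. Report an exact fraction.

y(36/5) = -18636379/292968750 m

Load 1 — point force P=11 kN at a=24/5 m (b=L-a=36/5):
  y_1 = -Pa²(3x-a)/(6EI)  [x>a] = -11·(24/5)²·(3·(36/5)-(24/5))/(6·200000) = -1386/390625 m
Load 2 — triangular load w₀=13 kN/m (0→w₀ over full span):
  y_2 = (w₀Lx³/12-w₀L²x²/6-w₀x⁵/(120L))/EI = (13·12·(36/5)³/12-13·12²·(36/5)²/6-13·(36/5)⁵/(120·12))/200000 = -5613543/97656250 m
Load 3 — point force P=11 kN at a=4 m (b=L-a=8):
  y_3 = -Pa²(3x-a)/(6EI)  [x>a] = -11·4²·(3·(36/5)-4)/(6·200000) = -121/46875 m
Superposition: y = Σ y_i = -18636379/292968750 m ≈ -0.063612 m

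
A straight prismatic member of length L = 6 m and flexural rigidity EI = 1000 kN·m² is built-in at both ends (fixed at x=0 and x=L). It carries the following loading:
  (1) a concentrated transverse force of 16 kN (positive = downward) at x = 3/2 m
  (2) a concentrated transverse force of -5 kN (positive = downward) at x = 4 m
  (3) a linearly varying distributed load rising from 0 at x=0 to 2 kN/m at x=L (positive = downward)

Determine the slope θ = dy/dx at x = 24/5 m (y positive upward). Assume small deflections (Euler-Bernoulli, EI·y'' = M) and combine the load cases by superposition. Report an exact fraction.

θ(24/5) = 2603/937500 rad

Load 1 — point force P=16 kN at a=3/2 m (b=L-a=9/2):
  θ_1 = Pa²(L-x)(2bL-(3b+a)(L-x))/(2L³EI)  [x>a] = 16·(3/2)²·(6-(24/5))·(2·(9/2)·6-(3·(9/2)+(3/2))·(6-(24/5)))/(2·6³·1000) = 9/2500 rad
Load 2 — point force P=-5 kN at a=4 m (b=L-a=2):
  θ_2 = Pa²(L-x)(2bL-(3b+a)(L-x))/(2L³EI)  [x>a] = (-5)·4²·(6-(24/5))·(2·2·6-(3·2+4)·(6-(24/5)))/(2·6³·1000) = -1/375 rad
Load 3 — triangular load w₀=2 kN/m (0→w₀ over full span):
  θ_3 = -w₀(2x(L-x)(L-2x)(x+2L)+x²(L-x)²)/(120LEI) = -2·(2·(24/5)·(6-(24/5))·(6-2·(24/5))·((24/5)+2·6)+(24/5)²·(6-(24/5))²)/(120·6·1000) = 144/78125 rad
Superposition: θ = Σ θ_i = 2603/937500 rad ≈ 0.002777 rad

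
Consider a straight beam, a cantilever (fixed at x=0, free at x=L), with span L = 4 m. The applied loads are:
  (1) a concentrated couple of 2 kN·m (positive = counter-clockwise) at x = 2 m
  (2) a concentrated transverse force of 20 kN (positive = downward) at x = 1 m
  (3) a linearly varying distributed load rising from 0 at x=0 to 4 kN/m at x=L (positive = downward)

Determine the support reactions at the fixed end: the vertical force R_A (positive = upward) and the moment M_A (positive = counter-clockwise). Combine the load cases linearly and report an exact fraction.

Load 1 — applied couple M₀=2 kN·m at a=2 m (b=L-a=2):
  R_A = 0 kN
  M_A = -M₀ = -2 kN·m
Load 2 — point force P=20 kN at a=1 m (b=L-a=3):
  R_A = P = 20 kN
  M_A = Pa = 20·1 = 20 kN·m
Load 3 — triangular load w₀=4 kN/m (0→w₀ over full span):
  R_A = w₀L/2 = 4·4/2 = 8 kN
  M_A = w₀L²/3 = 4·4²/3 = 64/3 kN·m
Superposition: R_A = 28 kN, M_A = 118/3 kN·m

R_A = 28 kN, M_A = 118/3 kN·m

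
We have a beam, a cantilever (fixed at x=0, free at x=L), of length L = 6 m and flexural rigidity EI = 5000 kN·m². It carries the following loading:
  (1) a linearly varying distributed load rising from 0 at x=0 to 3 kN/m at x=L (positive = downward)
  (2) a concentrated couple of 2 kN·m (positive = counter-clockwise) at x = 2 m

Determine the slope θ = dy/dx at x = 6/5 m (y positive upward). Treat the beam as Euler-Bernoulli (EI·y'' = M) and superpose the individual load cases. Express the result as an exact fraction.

θ(6/5) = -21477/3125000 rad

Load 1 — triangular load w₀=3 kN/m (0→w₀ over full span):
  θ_1 = (w₀Lx²/4-w₀L²x/3-w₀x⁴/(24L))/EI = (3·6·(6/5)²/4-3·6²·(6/5)/3-3·(6/5)⁴/(24·6))/5000 = -22977/3125000 rad
Load 2 — applied couple M₀=2 kN·m at a=2 m (b=L-a=4):
  θ_2 = M₀x/EI  [x≤a] = 2·(6/5)/5000 = 3/6250 rad
Superposition: θ = Σ θ_i = -21477/3125000 rad ≈ -0.006873 rad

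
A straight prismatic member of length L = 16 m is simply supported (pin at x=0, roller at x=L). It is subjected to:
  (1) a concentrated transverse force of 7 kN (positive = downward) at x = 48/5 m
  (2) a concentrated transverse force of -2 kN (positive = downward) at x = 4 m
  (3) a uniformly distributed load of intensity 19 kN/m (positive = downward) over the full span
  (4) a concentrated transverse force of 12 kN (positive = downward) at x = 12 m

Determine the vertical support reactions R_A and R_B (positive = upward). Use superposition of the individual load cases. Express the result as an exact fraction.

Load 1 — point force P=7 kN at a=48/5 m (b=L-a=32/5):
  R_A = Pb/L = 7·(32/5)/16 = 14/5 kN
  R_B = Pa/L = 7·(48/5)/16 = 21/5 kN
Load 2 — point force P=-2 kN at a=4 m (b=L-a=12):
  R_A = Pb/L = (-2)·12/16 = -3/2 kN
  R_B = Pa/L = (-2)·4/16 = -1/2 kN
Load 3 — uniform load w=19 kN/m over full span:
  R_A = wL/2 = 19·16/2 = 152 kN
  R_B = wL/2 = 19·16/2 = 152 kN
Load 4 — point force P=12 kN at a=12 m (b=L-a=4):
  R_A = Pb/L = 12·4/16 = 3 kN
  R_B = Pa/L = 12·12/16 = 9 kN
Superposition: R_A = 1563/10 kN, R_B = 1647/10 kN

R_A = 1563/10 kN, R_B = 1647/10 kN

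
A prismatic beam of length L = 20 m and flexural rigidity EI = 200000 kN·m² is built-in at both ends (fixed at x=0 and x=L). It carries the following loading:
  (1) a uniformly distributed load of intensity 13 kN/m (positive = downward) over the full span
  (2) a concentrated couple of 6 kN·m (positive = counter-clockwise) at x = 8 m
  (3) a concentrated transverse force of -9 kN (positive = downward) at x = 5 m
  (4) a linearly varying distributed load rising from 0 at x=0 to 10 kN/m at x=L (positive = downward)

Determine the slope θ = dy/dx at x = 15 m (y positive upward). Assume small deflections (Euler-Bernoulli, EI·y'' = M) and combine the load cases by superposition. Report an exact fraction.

Load 1 — uniform load w=13 kN/m over full span:
  θ_1 = -wx(L-x)(L-2x)/(12EI) = -13·15·(20-15)·(20-2·15)/(12·200000) = 13/3200 rad
Load 2 — applied couple M₀=6 kN·m at a=8 m (b=L-a=12):
  θ_2 = (R_Ax²/2 - M_Ax - M₀(x-a))/EI  [x>a] with R_A=54/125, M_A=18/25 = ((54/125)·15²/2 - (18/25)·15 - 6·(15-8))/200000 = -21/1000000 rad
Load 3 — point force P=-9 kN at a=5 m (b=L-a=15):
  θ_3 = Pa²(L-x)(2bL-(3b+a)(L-x))/(2L³EI)  [x>a] = (-9)·5²·(20-15)·(2·15·20-(3·15+5)·(20-15))/(2·20³·200000) = -63/512000 rad
Load 4 — triangular load w₀=10 kN/m (0→w₀ over full span):
  θ_4 = -w₀(2x(L-x)(L-2x)(x+2L)+x²(L-x)²)/(120LEI) = -10·(2·15·(20-15)·(20-2·15)·(15+2·20)+15²·(20-15)²)/(120·20·200000) = 41/25600 rad
Superposition: θ = Σ θ_i = 353281/64000000 rad ≈ 0.005520 rad

θ(15) = 353281/64000000 rad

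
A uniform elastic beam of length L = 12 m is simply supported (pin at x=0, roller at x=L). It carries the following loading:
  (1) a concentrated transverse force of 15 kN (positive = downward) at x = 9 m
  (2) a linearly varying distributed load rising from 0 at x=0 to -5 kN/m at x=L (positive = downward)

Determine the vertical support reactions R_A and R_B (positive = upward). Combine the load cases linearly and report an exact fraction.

R_A = -25/4 kN, R_B = -35/4 kN

Load 1 — point force P=15 kN at a=9 m (b=L-a=3):
  R_A = Pb/L = 15·3/12 = 15/4 kN
  R_B = Pa/L = 15·9/12 = 45/4 kN
Load 2 — triangular load w₀=-5 kN/m (0→w₀ over full span):
  R_A = w₀L/6 = (-5)·12/6 = -10 kN
  R_B = w₀L/3 = (-5)·12/3 = -20 kN
Superposition: R_A = -25/4 kN, R_B = -35/4 kN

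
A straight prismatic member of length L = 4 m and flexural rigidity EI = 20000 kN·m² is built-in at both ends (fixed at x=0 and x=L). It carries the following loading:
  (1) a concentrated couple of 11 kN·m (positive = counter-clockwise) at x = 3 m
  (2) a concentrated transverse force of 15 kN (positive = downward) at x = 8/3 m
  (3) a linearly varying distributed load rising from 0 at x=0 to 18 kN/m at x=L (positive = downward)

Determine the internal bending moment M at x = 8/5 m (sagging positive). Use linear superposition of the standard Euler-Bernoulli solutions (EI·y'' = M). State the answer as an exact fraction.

M(8/5) = 142169/18000 kN·m

Load 1 — applied couple M₀=11 kN·m at a=3 m (b=L-a=1):
  M_1 = R_Ax - M_A  [x≤a] with R_A=99/32, M_A=55/16 = (99/32)·(8/5) - (55/16) = 121/80 kN·m
Load 2 — point force P=15 kN at a=8/3 m (b=L-a=4/3):
  M_2 = Pb²(3a+b)x/L³ - Pab²/L²  [x≤a] = 15·(4/3)²·(3·(8/3)+(4/3))·(8/5)/4³ - 15·(8/3)·(4/3)²/4² = 16/9 kN·m
Load 3 — triangular load w₀=18 kN/m (0→w₀ over full span):
  M_3 = 3w₀Lx/20 - w₀L²/30 - w₀x³/(6L) = 3·18·4·(8/5)/20 - 18·4²/30 - 18·(8/5)³/(6·4) = 576/125 kN·m
Superposition: M = Σ M_i = 142169/18000 kN·m ≈ 7.898278 kN·m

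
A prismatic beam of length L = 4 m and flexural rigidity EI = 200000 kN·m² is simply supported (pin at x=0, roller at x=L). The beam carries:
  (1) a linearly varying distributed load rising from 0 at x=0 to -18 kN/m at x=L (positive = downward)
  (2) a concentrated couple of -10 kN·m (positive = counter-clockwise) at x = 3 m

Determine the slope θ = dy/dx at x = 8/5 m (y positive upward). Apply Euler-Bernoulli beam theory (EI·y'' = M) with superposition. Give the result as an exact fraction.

θ(8/5) = 78641/1500000000 rad

Load 1 — triangular load w₀=-18 kN/m (0→w₀ over full span):
  θ_1 = -w₀(7L⁴-30L²x²+15x⁴)/(360LEI) = -(-18)·(7·4⁴-30·4²·(8/5)²+15·(8/5)⁴)/(360·4·200000) = 323/7812500 rad
Load 2 — applied couple M₀=-10 kN·m at a=3 m (b=L-a=1):
  θ_2 = (M₀x²/(2L)+C₁)/EI  [x≤a] with C₁=M₀(3b²-L²)/(6L)=65/12 = ((-10)·(8/5)²/(2·4)+(65/12))/200000 = 133/12000000 rad
Superposition: θ = Σ θ_i = 78641/1500000000 rad ≈ 0.000052 rad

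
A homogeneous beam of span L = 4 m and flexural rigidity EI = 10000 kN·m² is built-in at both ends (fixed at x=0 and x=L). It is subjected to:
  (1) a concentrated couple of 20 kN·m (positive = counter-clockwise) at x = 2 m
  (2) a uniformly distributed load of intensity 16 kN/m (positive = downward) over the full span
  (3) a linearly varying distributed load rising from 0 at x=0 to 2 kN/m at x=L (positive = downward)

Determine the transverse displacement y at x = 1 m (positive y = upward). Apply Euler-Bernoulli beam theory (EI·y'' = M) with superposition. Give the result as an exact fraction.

y(1) = -607/800000 m

Load 1 — applied couple M₀=20 kN·m at a=2 m (b=L-a=2):
  y_1 = (R_Ax³/6 - M_Ax²/2)/EI  [x≤a] with R_A=15/2, M_A=5 = ((15/2)·1³/6 - 5·1²/2)/10000 = -1/8000 m
Load 2 — uniform load w=16 kN/m over full span:
  y_2 = -wx²(L-x)²/(24EI) = -16·1²·(4-1)²/(24·10000) = -3/5000 m
Load 3 — triangular load w₀=2 kN/m (0→w₀ over full span):
  y_3 = -w₀x²(L-x)²(x+2L)/(120LEI) = -2·1²·(4-1)²·(1+2·4)/(120·4·10000) = -27/800000 m
Superposition: y = Σ y_i = -607/800000 m ≈ -0.000759 m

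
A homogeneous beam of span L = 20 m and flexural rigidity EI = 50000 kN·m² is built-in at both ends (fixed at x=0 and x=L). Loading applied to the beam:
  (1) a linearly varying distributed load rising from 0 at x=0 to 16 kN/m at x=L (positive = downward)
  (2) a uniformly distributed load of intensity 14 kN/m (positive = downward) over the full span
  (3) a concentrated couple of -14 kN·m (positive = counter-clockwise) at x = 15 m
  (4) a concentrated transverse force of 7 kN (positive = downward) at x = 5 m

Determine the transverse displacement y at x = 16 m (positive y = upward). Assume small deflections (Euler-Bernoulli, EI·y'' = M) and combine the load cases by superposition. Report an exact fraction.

y(16) = -196497/2500000 m

Load 1 — triangular load w₀=16 kN/m (0→w₀ over full span):
  y_1 = -w₀x²(L-x)²(x+2L)/(120LEI) = -16·16²·(20-16)²·(16+2·20)/(120·20·50000) = -7168/234375 m
Load 2 — uniform load w=14 kN/m over full span:
  y_2 = -wx²(L-x)²/(24EI) = -14·16²·(20-16)²/(24·50000) = -448/9375 m
Load 3 — applied couple M₀=-14 kN·m at a=15 m (b=L-a=5):
  y_3 = (R_Ax³/6 - M_Ax²/2 - M₀(x-a)²/2)/EI  [x>a] with R_A=-63/80, M_A=-35/8 = ((-63/80)·16³/6 - (-35/8)·16²/2 - (-14)·(16-15)²/2)/50000 = 147/250000 m
Load 4 — point force P=7 kN at a=5 m (b=L-a=15):
  y_4 = -Pa²(L-x)²(3bL-(3b+a)(L-x))/(6L³EI)  [x>a] = -7·5²·(20-16)²·(3·15·20-(3·15+5)·(20-16))/(6·20³·50000) = -49/60000 m
Superposition: y = Σ y_i = -196497/2500000 m ≈ -0.078599 m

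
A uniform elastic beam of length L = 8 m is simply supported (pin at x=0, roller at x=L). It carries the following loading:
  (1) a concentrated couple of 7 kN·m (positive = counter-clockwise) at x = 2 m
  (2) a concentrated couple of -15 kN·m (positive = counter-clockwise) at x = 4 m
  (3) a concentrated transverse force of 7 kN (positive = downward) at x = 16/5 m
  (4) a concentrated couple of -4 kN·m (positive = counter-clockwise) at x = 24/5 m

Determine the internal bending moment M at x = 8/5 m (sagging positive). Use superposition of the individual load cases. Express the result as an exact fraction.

M(8/5) = 108/25 kN·m

Load 1 — applied couple M₀=7 kN·m at a=2 m (b=L-a=6):
  M_1 = M₀x/L  [x≤a] = 7·(8/5)/8 = 7/5 kN·m
Load 2 — applied couple M₀=-15 kN·m at a=4 m (b=L-a=4):
  M_2 = M₀x/L  [x≤a] = (-15)·(8/5)/8 = -3 kN·m
Load 3 — point force P=7 kN at a=16/5 m (b=L-a=24/5):
  M_3 = Pbx/L  [x≤a] = 7·(24/5)·(8/5)/8 = 168/25 kN·m
Load 4 — applied couple M₀=-4 kN·m at a=24/5 m (b=L-a=16/5):
  M_4 = M₀x/L  [x≤a] = (-4)·(8/5)/8 = -4/5 kN·m
Superposition: M = Σ M_i = 108/25 kN·m ≈ 4.320000 kN·m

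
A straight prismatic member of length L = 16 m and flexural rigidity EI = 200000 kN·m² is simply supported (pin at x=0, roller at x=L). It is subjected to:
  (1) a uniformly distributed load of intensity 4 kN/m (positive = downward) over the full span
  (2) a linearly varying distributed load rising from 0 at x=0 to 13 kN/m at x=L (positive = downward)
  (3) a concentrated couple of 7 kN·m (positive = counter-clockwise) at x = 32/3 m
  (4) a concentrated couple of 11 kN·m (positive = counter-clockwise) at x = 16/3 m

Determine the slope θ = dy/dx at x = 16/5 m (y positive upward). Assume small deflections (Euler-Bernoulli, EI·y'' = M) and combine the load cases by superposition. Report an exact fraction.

θ(16/5) = -983681/140625000 rad

Load 1 — uniform load w=4 kN/m over full span:
  θ_1 = -w(L³-6Lx²+4x³)/(24EI) = -4·(16³-6·16·(16/5)²+4·(16/5)³)/(24·200000) = -1056/390625 rad
Load 2 — triangular load w₀=13 kN/m (0→w₀ over full span):
  θ_2 = -w₀(7L⁴-30L²x²+15x⁴)/(360LEI) = -13·(7·16⁴-30·16²·(16/5)²+15·(16/5)⁴)/(360·16·200000) = -75712/17578125 rad
Load 3 — applied couple M₀=7 kN·m at a=32/3 m (b=L-a=16/3):
  θ_3 = (M₀x²/(2L)+C₁)/EI  [x≤a] with C₁=M₀(3b²-L²)/(6L)=-112/9 = (7·(16/5)²/(2·16)+(-112/9))/200000 = -287/5625000 rad
Load 4 — applied couple M₀=11 kN·m at a=16/3 m (b=L-a=32/3):
  θ_4 = (M₀x²/(2L)+C₁)/EI  [x≤a] with C₁=M₀(3b²-L²)/(6L)=88/9 = (11·(16/5)²/(2·16)+(88/9))/200000 = 187/2812500 rad
Superposition: θ = Σ θ_i = -983681/140625000 rad ≈ -0.006995 rad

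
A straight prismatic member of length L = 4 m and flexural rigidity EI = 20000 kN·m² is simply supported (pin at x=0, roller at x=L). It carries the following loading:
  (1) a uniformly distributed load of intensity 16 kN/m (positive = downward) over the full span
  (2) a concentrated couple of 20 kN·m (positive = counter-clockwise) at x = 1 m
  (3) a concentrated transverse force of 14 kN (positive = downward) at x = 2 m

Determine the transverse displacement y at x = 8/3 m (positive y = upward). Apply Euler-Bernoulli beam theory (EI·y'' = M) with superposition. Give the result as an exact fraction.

Load 1 — uniform load w=16 kN/m over full span:
  y_1 = -wx(L³-2Lx²+x³)/(24EI) = -16·(8/3)·(4³-2·4·(8/3)²+(8/3)³)/(24·20000) = -352/151875 m
Load 2 — applied couple M₀=20 kN·m at a=1 m (b=L-a=3):
  y_2 = (M₀x³/(6L)-M₀(x-a)²/2+C₁x)/EI  [x>a] with C₁=M₀(3b²-L²)/(6L)=55/6 = (20·(8/3)³/(6·4)-20·((8/3)-1)²/2+(55/6)·(8/3))/20000 = 101/162000 m
Load 3 — point force P=14 kN at a=2 m (b=L-a=2):
  y_3 = -Pa(L-x)(2Lx-a²-x²)/(6LEI)  [x>a] = -14·2·(4-(8/3))·(2·4·(8/3)-2²-(8/3)²)/(6·4·20000) = -161/202500 m
Superposition: y = Σ y_i = -6049/2430000 m ≈ -0.002489 m

y(8/3) = -6049/2430000 m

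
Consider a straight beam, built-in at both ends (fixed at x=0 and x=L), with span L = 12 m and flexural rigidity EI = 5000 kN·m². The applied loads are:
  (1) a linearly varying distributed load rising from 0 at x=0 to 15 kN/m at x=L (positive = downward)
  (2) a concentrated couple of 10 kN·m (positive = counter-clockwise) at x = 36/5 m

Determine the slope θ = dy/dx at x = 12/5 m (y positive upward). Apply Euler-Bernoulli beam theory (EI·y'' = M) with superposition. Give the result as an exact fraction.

Load 1 — triangular load w₀=15 kN/m (0→w₀ over full span):
  θ_1 = -w₀(2x(L-x)(L-2x)(x+2L)+x²(L-x)²)/(120LEI) = -15·(2·(12/5)·(12-(12/5))·(12-2·(12/5))·((12/5)+2·12)+(12/5)²·(12-(12/5))²)/(120·12·5000) = -1512/78125 rad
Load 2 — applied couple M₀=10 kN·m at a=36/5 m (b=L-a=24/5):
  θ_2 = (R_Ax²/2 - M_Ax)/EI  [x≤a] with R_A=6/5, M_A=16/5 = ((6/5)·(12/5)²/2 - (16/5)·(12/5))/5000 = -66/78125 rad
Superposition: θ = Σ θ_i = -1578/78125 rad ≈ -0.020198 rad

θ(12/5) = -1578/78125 rad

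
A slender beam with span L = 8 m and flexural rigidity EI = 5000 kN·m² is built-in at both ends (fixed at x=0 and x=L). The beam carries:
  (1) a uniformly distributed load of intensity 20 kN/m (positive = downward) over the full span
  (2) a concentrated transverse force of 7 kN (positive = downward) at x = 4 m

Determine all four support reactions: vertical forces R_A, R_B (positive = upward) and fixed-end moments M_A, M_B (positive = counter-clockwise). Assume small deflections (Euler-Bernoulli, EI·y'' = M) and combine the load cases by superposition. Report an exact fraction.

R_A = 167/2 kN, M_A = 341/3 kN·m, R_B = 167/2 kN, M_B = -341/3 kN·m

Load 1 — uniform load w=20 kN/m over full span:
  R_A = wL/2 = 20·8/2 = 80 kN
  M_A = wL²/12 = 20·8²/12 = 320/3 kN·m
  R_B = wL/2 = 20·8/2 = 80 kN
  M_B = -wL²/12 = -20·8²/12 = -320/3 kN·m
Load 2 — point force P=7 kN at a=4 m (b=L-a=4):
  R_A = Pb²(3a+b)/L³ = 7·4²·(3·4+4)/8³ = 7/2 kN
  M_A = Pab²/L² = 7·4·4²/8² = 7 kN·m
  R_B = Pa²(a+3b)/L³ = 7·4²·(4+3·4)/8³ = 7/2 kN
  M_B = -Pa²b/L² = -7·4²·4/8² = -7 kN·m
Superposition: R_A = 167/2 kN, M_A = 341/3 kN·m, R_B = 167/2 kN, M_B = -341/3 kN·m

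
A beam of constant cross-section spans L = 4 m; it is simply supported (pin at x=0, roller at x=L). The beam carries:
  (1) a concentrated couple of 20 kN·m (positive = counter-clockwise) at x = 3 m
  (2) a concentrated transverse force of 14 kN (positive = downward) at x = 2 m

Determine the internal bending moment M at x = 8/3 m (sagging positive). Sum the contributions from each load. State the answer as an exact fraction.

Load 1 — applied couple M₀=20 kN·m at a=3 m (b=L-a=1):
  M_1 = M₀x/L  [x≤a] = 20·(8/3)/4 = 40/3 kN·m
Load 2 — point force P=14 kN at a=2 m (b=L-a=2):
  M_2 = Pa(L-x)/L  [x>a] = 14·2·(4-(8/3))/4 = 28/3 kN·m
Superposition: M = Σ M_i = 68/3 kN·m ≈ 22.666667 kN·m

M(8/3) = 68/3 kN·m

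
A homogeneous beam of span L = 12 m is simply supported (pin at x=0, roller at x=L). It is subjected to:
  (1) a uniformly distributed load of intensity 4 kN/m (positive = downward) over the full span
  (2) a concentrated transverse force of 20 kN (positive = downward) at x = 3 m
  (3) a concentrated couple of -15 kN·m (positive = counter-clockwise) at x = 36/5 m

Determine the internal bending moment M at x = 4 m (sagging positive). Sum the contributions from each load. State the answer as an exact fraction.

Load 1 — uniform load w=4 kN/m over full span:
  M_1 = wx(L-x)/2 = 4·4·(12-4)/2 = 64 kN·m
Load 2 — point force P=20 kN at a=3 m (b=L-a=9):
  M_2 = Pa(L-x)/L  [x>a] = 20·3·(12-4)/12 = 40 kN·m
Load 3 — applied couple M₀=-15 kN·m at a=36/5 m (b=L-a=24/5):
  M_3 = M₀x/L  [x≤a] = (-15)·4/12 = -5 kN·m
Superposition: M = Σ M_i = 99 kN·m ≈ 99.000000 kN·m

M(4) = 99 kN·m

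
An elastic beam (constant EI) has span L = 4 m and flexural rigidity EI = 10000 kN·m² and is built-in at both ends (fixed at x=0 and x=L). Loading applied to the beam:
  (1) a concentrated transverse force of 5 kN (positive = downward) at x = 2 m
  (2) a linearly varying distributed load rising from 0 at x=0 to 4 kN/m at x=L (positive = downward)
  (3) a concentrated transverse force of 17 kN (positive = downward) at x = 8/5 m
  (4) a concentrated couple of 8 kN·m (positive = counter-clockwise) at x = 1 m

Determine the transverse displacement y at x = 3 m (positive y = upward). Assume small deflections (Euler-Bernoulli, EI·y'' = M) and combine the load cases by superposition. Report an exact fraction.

Load 1 — point force P=5 kN at a=2 m (b=L-a=2):
  y_1 = -Pa²(L-x)²(3bL-(3b+a)(L-x))/(6L³EI)  [x>a] = -5·2²·(4-3)²·(3·2·4-(3·2+2)·(4-3))/(6·4³·10000) = -1/12000 m
Load 2 — triangular load w₀=4 kN/m (0→w₀ over full span):
  y_2 = -w₀x²(L-x)²(x+2L)/(120LEI) = -4·3²·(4-3)²·(3+2·4)/(120·4·10000) = -33/400000 m
Load 3 — point force P=17 kN at a=8/5 m (b=L-a=12/5):
  y_3 = -Pa²(L-x)²(3bL-(3b+a)(L-x))/(6L³EI)  [x>a] = -17·(8/5)²·(4-3)²·(3·(12/5)·4-(3·(12/5)+(8/5))·(4-3))/(6·4³·10000) = -17/75000 m
Load 4 — applied couple M₀=8 kN·m at a=1 m (b=L-a=3):
  y_4 = (R_Ax³/6 - M_Ax²/2 - M₀(x-a)²/2)/EI  [x>a] with R_A=9/4, M_A=-3/2 = ((9/4)·3³/6 - (-3/2)·3²/2 - 8·(3-1)²/2)/10000 = 7/80000 m
Superposition: y = Σ y_i = -61/200000 m ≈ -0.000305 m

y(3) = -61/200000 m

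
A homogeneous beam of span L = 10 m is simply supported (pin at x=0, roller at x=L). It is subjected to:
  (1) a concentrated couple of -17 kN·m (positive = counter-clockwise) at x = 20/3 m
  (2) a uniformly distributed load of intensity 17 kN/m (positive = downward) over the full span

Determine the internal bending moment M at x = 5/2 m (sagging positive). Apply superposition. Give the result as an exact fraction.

M(5/2) = 1241/8 kN·m

Load 1 — applied couple M₀=-17 kN·m at a=20/3 m (b=L-a=10/3):
  M_1 = M₀x/L  [x≤a] = (-17)·(5/2)/10 = -17/4 kN·m
Load 2 — uniform load w=17 kN/m over full span:
  M_2 = wx(L-x)/2 = 17·(5/2)·(10-(5/2))/2 = 1275/8 kN·m
Superposition: M = Σ M_i = 1241/8 kN·m ≈ 155.125000 kN·m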